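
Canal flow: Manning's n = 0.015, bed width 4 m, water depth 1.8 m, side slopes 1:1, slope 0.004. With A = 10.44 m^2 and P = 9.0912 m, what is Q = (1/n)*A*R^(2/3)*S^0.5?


R = A/P = 10.44/9.0912 = 1.148363
Q = (1/0.015) * 10.44 * 1.148363^(2/3) * 0.004^0.5

48.2716 m^3/s


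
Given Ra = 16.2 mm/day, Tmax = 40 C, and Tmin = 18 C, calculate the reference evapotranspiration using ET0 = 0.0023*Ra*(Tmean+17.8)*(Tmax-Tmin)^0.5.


Tmean = (Tmax + Tmin)/2 = (40 + 18)/2 = 29.0
ET0 = 0.0023 * 16.2 * (29.0 + 17.8) * sqrt(40 - 18)
ET0 = 0.0023 * 16.2 * 46.8 * 4.690416

8.1790 mm/day


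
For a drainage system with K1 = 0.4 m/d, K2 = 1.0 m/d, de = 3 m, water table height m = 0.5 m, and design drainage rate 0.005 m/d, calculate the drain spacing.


S^2 = 8*K2*de*m/q + 4*K1*m^2/q
S^2 = 8*1.0*3*0.5/0.005 + 4*0.4*0.5^2/0.005
S = sqrt(2480.0000)

49.7996 m


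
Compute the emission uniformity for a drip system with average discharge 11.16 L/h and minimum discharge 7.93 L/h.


EU = (q_min/q_avg)*100 = (7.93/11.16)*100 = 71.0573%

71.0573 %


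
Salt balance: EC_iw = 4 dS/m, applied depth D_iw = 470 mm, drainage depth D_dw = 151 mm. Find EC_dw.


EC_dw = EC_iw * D_iw / D_dw
EC_dw = 4 * 470 / 151
EC_dw = 1880 / 151

12.4503 dS/m


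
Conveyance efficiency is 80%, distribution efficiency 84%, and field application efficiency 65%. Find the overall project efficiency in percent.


Ec = 0.8, Eb = 0.84, Ea = 0.65
E = 0.8 * 0.84 * 0.65 * 100 = 43.6800%

43.6800 %


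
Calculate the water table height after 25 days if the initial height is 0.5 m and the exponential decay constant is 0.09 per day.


m = m0 * exp(-k*t)
m = 0.5 * exp(-0.09 * 25)
m = 0.5 * exp(-2.2500)

0.0527 m


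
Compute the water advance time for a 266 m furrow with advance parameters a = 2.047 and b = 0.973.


t = (L/a)^(1/b)
t = (266/2.047)^(1/0.973)
t = 129.946263^(1/0.973)

148.7370 min


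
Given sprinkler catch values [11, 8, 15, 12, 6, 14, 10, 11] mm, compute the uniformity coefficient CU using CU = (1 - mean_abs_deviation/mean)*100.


mean = 10.875000 mm
MAD = 2.156250 mm
CU = (1 - 2.156250/10.875000)*100

80.1724 %


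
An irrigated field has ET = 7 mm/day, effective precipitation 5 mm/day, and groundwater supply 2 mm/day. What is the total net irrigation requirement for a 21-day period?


Daily deficit = ET - Pe - GW = 7 - 5 - 2 = 0 mm/day
NIR = 0 * 21 = 0 mm

0 mm


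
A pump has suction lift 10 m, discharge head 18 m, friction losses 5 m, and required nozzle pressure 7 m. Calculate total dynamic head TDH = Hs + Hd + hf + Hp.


TDH = Hs + Hd + hf + Hp = 10 + 18 + 5 + 7 = 40

40 m


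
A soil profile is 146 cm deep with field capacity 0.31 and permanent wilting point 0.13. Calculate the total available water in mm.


AWC = (FC - PWP) * d * 10
AWC = (0.31 - 0.13) * 146 * 10
AWC = 0.1800 * 146 * 10

262.8000 mm


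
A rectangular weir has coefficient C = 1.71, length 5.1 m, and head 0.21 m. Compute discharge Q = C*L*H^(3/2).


Q = C * L * H^(3/2) = 1.71 * 5.1 * 0.21^1.5 = 1.71 * 5.1 * 0.096234

0.8393 m^3/s


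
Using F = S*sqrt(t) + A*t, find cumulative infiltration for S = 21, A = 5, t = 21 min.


F = S*sqrt(t) + A*t
F = 21*sqrt(21) + 5*21
F = 21*4.582576 + 105

201.2341 mm


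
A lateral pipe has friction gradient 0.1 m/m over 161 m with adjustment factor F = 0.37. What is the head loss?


hf = J * L * F = 0.1 * 161 * 0.37 = 5.9570 m

5.9570 m


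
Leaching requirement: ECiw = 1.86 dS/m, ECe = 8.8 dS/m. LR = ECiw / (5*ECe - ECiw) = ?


LR = ECiw / (5*ECe - ECiw)
LR = 1.86 / (5*8.8 - 1.86)
LR = 1.86 / 42.1400

0.0441


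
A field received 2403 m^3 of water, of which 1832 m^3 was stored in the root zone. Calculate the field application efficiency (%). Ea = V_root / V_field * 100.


Ea = V_root / V_field * 100 = 1832 / 2403 * 100 = 76.2380%

76.2380 %


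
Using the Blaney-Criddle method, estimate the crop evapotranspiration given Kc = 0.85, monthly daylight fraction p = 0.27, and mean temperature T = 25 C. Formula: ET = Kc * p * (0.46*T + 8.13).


ET = Kc * p * (0.46*T + 8.13)
ET = 0.85 * 0.27 * (0.46*25 + 8.13)
ET = 0.85 * 0.27 * 19.6300

4.5051 mm/day


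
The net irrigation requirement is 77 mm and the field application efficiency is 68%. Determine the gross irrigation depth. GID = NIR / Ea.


Ea = 68% = 0.68
GID = NIR / Ea = 77 / 0.68 = 113.2353 mm

113.2353 mm


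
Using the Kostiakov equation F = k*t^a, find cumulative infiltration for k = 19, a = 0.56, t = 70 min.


F = k * t^a = 19 * 70^0.56
F = 19 * 10.795802

205.1202 mm


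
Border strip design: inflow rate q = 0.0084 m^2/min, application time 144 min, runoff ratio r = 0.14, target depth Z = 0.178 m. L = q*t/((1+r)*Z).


L = q*t/((1+r)*Z)
L = 0.0084*144/((1+0.14)*0.178)
L = 1.2096/0.20292

5.9610 m


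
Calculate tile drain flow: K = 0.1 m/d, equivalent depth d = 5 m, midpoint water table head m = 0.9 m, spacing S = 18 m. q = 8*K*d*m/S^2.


q = 8*K*d*m/S^2
q = 8*0.1*5*0.9/18^2
q = 3.6000 / 324

0.0111 m/d


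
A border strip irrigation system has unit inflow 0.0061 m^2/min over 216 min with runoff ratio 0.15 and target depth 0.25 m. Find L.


L = q*t/((1+r)*Z)
L = 0.0061*216/((1+0.15)*0.25)
L = 1.3176/0.2875

4.5830 m


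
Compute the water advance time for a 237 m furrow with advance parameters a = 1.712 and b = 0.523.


t = (L/a)^(1/b)
t = (237/1.712)^(1/0.523)
t = 138.434579^(1/0.523)

12421.0384 min


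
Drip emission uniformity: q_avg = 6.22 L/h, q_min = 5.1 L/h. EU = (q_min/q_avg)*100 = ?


EU = (q_min/q_avg)*100 = (5.1/6.22)*100 = 81.9936%

81.9936 %


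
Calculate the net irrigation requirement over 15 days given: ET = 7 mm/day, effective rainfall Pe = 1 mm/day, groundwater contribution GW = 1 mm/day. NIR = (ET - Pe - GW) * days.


Daily deficit = ET - Pe - GW = 7 - 1 - 1 = 5 mm/day
NIR = 5 * 15 = 75 mm

75.0000 mm


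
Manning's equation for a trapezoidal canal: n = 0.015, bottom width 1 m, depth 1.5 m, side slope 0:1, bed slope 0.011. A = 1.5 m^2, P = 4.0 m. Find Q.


R = A/P = 1.5/4.0 = 0.375000
Q = (1/0.015) * 1.5 * 0.375000^(2/3) * 0.011^0.5

5.4540 m^3/s


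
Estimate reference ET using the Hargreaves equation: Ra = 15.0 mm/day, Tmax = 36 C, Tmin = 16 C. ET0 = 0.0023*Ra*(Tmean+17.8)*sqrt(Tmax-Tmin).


Tmean = (Tmax + Tmin)/2 = (36 + 16)/2 = 26.0
ET0 = 0.0023 * 15.0 * (26.0 + 17.8) * sqrt(36 - 16)
ET0 = 0.0023 * 15.0 * 43.8 * 4.472136

6.7578 mm/day


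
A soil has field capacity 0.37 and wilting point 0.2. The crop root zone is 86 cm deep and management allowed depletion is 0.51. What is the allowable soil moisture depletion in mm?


SMD = (FC - PWP) * d * MAD * 10
SMD = (0.37 - 0.2) * 86 * 0.51 * 10
SMD = 0.1700 * 86 * 0.51 * 10

74.5620 mm


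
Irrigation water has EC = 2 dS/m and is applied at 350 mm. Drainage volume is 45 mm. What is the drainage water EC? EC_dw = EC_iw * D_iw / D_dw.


EC_dw = EC_iw * D_iw / D_dw
EC_dw = 2 * 350 / 45
EC_dw = 700 / 45

15.5556 dS/m


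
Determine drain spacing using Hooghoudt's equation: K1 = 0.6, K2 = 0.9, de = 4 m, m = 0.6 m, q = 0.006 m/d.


S^2 = 8*K2*de*m/q + 4*K1*m^2/q
S^2 = 8*0.9*4*0.6/0.006 + 4*0.6*0.6^2/0.006
S = sqrt(3024.0000)

54.9909 m


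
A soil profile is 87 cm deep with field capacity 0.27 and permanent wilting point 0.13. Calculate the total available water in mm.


AWC = (FC - PWP) * d * 10
AWC = (0.27 - 0.13) * 87 * 10
AWC = 0.1400 * 87 * 10

121.8000 mm


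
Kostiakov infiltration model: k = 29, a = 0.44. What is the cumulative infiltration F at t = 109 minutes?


F = k * t^a = 29 * 109^0.44
F = 29 * 7.878938

228.4892 mm


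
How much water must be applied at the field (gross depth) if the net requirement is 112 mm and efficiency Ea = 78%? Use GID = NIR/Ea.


Ea = 78% = 0.78
GID = NIR / Ea = 112 / 0.78 = 143.5897 mm

143.5897 mm


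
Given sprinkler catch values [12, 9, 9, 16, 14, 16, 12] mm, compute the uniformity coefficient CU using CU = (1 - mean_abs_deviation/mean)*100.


mean = 12.571429 mm
MAD = 2.367347 mm
CU = (1 - 2.367347/12.571429)*100

81.1688 %


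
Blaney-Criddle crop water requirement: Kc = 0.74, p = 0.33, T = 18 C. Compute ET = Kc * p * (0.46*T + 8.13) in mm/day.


ET = Kc * p * (0.46*T + 8.13)
ET = 0.74 * 0.33 * (0.46*18 + 8.13)
ET = 0.74 * 0.33 * 16.4100

4.0073 mm/day


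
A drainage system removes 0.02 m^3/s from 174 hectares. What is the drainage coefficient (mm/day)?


DC = Q * 86400 / (A * 10000) * 1000
DC = 0.02 * 86400 / (174 * 10000) * 1000
DC = 1728000.0000 / 1740000

0.9931 mm/day


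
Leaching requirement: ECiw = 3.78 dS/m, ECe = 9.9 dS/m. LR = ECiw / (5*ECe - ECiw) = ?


LR = ECiw / (5*ECe - ECiw)
LR = 3.78 / (5*9.9 - 3.78)
LR = 3.78 / 45.7200

0.0827


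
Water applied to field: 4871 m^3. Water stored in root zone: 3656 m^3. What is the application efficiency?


Ea = V_root / V_field * 100 = 3656 / 4871 * 100 = 75.0565%

75.0565 %


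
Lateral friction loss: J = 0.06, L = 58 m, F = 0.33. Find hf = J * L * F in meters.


hf = J * L * F = 0.06 * 58 * 0.33 = 1.1484 m

1.1484 m


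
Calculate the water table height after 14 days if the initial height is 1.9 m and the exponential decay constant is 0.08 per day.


m = m0 * exp(-k*t)
m = 1.9 * exp(-0.08 * 14)
m = 1.9 * exp(-1.1200)

0.6199 m


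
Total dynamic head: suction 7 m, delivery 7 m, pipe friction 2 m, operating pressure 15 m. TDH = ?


TDH = Hs + Hd + hf + Hp = 7 + 7 + 2 + 15 = 31

31 m


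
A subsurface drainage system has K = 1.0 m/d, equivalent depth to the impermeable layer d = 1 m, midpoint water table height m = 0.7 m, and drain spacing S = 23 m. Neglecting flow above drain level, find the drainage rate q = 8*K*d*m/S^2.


q = 8*K*d*m/S^2
q = 8*1.0*1*0.7/23^2
q = 5.6000 / 529

0.0106 m/d


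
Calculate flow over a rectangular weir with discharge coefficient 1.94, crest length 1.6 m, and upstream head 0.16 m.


Q = C * L * H^(3/2) = 1.94 * 1.6 * 0.16^1.5 = 1.94 * 1.6 * 0.064000

0.1987 m^3/s


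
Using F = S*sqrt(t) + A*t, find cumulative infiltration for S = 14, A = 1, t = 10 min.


F = S*sqrt(t) + A*t
F = 14*sqrt(10) + 1*10
F = 14*3.162278 + 10

54.2719 mm


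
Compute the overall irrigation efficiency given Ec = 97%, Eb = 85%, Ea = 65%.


Ec = 0.97, Eb = 0.85, Ea = 0.65
E = 0.97 * 0.85 * 0.65 * 100 = 53.5925%

53.5925 %


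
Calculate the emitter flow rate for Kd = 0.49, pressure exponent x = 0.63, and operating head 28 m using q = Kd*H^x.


q = Kd * H^x = 0.49 * 28^0.63 = 0.49 * 8.160365

3.9986 L/h


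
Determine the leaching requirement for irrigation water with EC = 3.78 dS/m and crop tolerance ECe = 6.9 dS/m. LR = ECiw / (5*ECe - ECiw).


LR = ECiw / (5*ECe - ECiw)
LR = 3.78 / (5*6.9 - 3.78)
LR = 3.78 / 30.7200

0.1230


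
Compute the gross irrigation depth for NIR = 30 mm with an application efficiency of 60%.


Ea = 60% = 0.6
GID = NIR / Ea = 30 / 0.6 = 50.0000 mm

50.0000 mm


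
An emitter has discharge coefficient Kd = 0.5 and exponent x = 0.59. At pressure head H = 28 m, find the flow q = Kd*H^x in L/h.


q = Kd * H^x = 0.5 * 28^0.59 = 0.5 * 7.142056

3.5710 L/h


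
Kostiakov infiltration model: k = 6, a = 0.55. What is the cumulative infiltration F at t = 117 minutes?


F = k * t^a = 6 * 117^0.55
F = 6 * 13.724680

82.3481 mm


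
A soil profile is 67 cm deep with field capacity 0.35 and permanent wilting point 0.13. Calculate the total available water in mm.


AWC = (FC - PWP) * d * 10
AWC = (0.35 - 0.13) * 67 * 10
AWC = 0.2200 * 67 * 10

147.4000 mm


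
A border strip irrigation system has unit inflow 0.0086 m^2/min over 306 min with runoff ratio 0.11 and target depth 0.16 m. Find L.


L = q*t/((1+r)*Z)
L = 0.0086*306/((1+0.11)*0.16)
L = 2.6316/0.1776

14.8176 m


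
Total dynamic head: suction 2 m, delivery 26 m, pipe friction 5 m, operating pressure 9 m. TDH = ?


TDH = Hs + Hd + hf + Hp = 2 + 26 + 5 + 9 = 42

42 m


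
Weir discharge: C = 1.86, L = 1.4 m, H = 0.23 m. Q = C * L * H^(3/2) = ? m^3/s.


Q = C * L * H^(3/2) = 1.86 * 1.4 * 0.23^1.5 = 1.86 * 1.4 * 0.110304

0.2872 m^3/s


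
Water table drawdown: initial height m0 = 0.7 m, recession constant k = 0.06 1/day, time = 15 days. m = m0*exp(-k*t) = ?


m = m0 * exp(-k*t)
m = 0.7 * exp(-0.06 * 15)
m = 0.7 * exp(-0.9000)

0.2846 m


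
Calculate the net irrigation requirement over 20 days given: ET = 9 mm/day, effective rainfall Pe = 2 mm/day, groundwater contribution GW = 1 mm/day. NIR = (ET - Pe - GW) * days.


Daily deficit = ET - Pe - GW = 9 - 2 - 1 = 6 mm/day
NIR = 6 * 20 = 120 mm

120.0000 mm


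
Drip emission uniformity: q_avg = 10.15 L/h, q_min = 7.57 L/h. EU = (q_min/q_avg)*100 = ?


EU = (q_min/q_avg)*100 = (7.57/10.15)*100 = 74.5813%

74.5813 %


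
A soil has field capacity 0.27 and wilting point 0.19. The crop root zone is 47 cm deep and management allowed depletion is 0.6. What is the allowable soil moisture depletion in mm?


SMD = (FC - PWP) * d * MAD * 10
SMD = (0.27 - 0.19) * 47 * 0.6 * 10
SMD = 0.0800 * 47 * 0.6 * 10

22.5600 mm


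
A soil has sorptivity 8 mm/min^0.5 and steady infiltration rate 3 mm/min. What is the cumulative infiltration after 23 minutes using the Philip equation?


F = S*sqrt(t) + A*t
F = 8*sqrt(23) + 3*23
F = 8*4.795832 + 69

107.3667 mm


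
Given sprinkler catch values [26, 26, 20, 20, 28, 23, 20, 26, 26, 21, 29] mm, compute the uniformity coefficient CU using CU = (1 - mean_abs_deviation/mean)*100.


mean = 24.090909 mm
MAD = 2.991736 mm
CU = (1 - 2.991736/24.090909)*100

87.5815 %


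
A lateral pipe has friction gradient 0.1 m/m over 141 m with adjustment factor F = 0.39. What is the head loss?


hf = J * L * F = 0.1 * 141 * 0.39 = 5.4990 m

5.4990 m


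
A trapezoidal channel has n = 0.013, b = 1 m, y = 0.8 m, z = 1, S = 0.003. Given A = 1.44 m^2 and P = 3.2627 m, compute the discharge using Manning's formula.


R = A/P = 1.44/3.2627 = 0.441352
Q = (1/0.013) * 1.44 * 0.441352^(2/3) * 0.003^0.5

3.5170 m^3/s


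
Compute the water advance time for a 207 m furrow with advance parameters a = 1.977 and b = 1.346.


t = (L/a)^(1/b)
t = (207/1.977)^(1/1.346)
t = 104.704097^(1/1.346)

31.6750 min


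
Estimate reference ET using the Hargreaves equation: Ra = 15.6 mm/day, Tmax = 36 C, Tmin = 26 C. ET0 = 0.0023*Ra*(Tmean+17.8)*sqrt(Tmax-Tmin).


Tmean = (Tmax + Tmin)/2 = (36 + 26)/2 = 31.0
ET0 = 0.0023 * 15.6 * (31.0 + 17.8) * sqrt(36 - 26)
ET0 = 0.0023 * 15.6 * 48.8 * 3.162278

5.5370 mm/day


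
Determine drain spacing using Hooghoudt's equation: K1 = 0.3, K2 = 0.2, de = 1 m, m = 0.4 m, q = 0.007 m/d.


S^2 = 8*K2*de*m/q + 4*K1*m^2/q
S^2 = 8*0.2*1*0.4/0.007 + 4*0.3*0.4^2/0.007
S = sqrt(118.8571)

10.9022 m


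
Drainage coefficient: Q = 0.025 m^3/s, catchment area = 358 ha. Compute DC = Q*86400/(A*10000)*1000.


DC = Q * 86400 / (A * 10000) * 1000
DC = 0.025 * 86400 / (358 * 10000) * 1000
DC = 2160000.0000 / 3580000

0.6034 mm/day


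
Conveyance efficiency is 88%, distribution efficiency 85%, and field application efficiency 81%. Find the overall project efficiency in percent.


Ec = 0.88, Eb = 0.85, Ea = 0.81
E = 0.88 * 0.85 * 0.81 * 100 = 60.5880%

60.5880 %


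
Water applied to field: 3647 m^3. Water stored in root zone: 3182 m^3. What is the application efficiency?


Ea = V_root / V_field * 100 = 3182 / 3647 * 100 = 87.2498%

87.2498 %


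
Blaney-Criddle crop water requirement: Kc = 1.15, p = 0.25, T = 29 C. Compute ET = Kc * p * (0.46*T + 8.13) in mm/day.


ET = Kc * p * (0.46*T + 8.13)
ET = 1.15 * 0.25 * (0.46*29 + 8.13)
ET = 1.15 * 0.25 * 21.4700

6.1726 mm/day


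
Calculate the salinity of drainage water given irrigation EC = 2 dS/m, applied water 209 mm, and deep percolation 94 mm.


EC_dw = EC_iw * D_iw / D_dw
EC_dw = 2 * 209 / 94
EC_dw = 418 / 94

4.4468 dS/m


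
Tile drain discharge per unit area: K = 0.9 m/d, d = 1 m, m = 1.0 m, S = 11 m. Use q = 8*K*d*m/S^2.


q = 8*K*d*m/S^2
q = 8*0.9*1*1.0/11^2
q = 7.2000 / 121

0.0595 m/d


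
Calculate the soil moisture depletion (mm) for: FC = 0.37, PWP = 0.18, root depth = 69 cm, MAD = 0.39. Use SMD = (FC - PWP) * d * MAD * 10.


SMD = (FC - PWP) * d * MAD * 10
SMD = (0.37 - 0.18) * 69 * 0.39 * 10
SMD = 0.1900 * 69 * 0.39 * 10

51.1290 mm


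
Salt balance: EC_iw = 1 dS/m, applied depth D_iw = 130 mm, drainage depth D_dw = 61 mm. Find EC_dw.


EC_dw = EC_iw * D_iw / D_dw
EC_dw = 1 * 130 / 61
EC_dw = 130 / 61

2.1311 dS/m


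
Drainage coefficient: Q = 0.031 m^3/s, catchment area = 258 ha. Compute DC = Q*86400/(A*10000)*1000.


DC = Q * 86400 / (A * 10000) * 1000
DC = 0.031 * 86400 / (258 * 10000) * 1000
DC = 2678400.0000 / 2580000

1.0381 mm/day


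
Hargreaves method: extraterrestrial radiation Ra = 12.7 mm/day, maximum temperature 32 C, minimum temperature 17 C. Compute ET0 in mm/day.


Tmean = (Tmax + Tmin)/2 = (32 + 17)/2 = 24.5
ET0 = 0.0023 * 12.7 * (24.5 + 17.8) * sqrt(32 - 17)
ET0 = 0.0023 * 12.7 * 42.3 * 3.872983

4.7854 mm/day


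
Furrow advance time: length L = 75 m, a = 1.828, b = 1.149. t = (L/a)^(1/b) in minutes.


t = (L/a)^(1/b)
t = (75/1.828)^(1/1.149)
t = 41.028446^(1/1.149)

25.3457 min


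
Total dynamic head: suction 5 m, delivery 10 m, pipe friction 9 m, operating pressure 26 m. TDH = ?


TDH = Hs + Hd + hf + Hp = 5 + 10 + 9 + 26 = 50

50 m


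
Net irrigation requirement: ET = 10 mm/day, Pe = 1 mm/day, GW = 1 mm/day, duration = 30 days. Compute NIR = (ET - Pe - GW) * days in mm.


Daily deficit = ET - Pe - GW = 10 - 1 - 1 = 8 mm/day
NIR = 8 * 30 = 240 mm

240.0000 mm


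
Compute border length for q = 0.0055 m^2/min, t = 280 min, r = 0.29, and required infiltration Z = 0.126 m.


L = q*t/((1+r)*Z)
L = 0.0055*280/((1+0.29)*0.126)
L = 1.54/0.16254

9.4746 m


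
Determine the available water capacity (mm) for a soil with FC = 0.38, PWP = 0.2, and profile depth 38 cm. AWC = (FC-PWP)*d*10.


AWC = (FC - PWP) * d * 10
AWC = (0.38 - 0.2) * 38 * 10
AWC = 0.1800 * 38 * 10

68.4000 mm


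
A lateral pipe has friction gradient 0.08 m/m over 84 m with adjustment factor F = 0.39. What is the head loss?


hf = J * L * F = 0.08 * 84 * 0.39 = 2.6208 m

2.6208 m


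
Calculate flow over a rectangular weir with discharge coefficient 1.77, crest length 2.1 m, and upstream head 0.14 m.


Q = C * L * H^(3/2) = 1.77 * 2.1 * 0.14^1.5 = 1.77 * 2.1 * 0.052383

0.1947 m^3/s


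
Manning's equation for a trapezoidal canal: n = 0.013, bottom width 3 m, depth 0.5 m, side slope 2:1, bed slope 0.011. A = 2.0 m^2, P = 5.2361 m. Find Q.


R = A/P = 2.0/5.2361 = 0.381964
Q = (1/0.013) * 2.0 * 0.381964^(2/3) * 0.011^0.5

8.4944 m^3/s


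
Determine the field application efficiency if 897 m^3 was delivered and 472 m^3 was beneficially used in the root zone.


Ea = V_root / V_field * 100 = 472 / 897 * 100 = 52.6198%

52.6198 %


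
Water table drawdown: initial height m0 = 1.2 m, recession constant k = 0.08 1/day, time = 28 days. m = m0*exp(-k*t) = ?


m = m0 * exp(-k*t)
m = 1.2 * exp(-0.08 * 28)
m = 1.2 * exp(-2.2400)

0.1278 m


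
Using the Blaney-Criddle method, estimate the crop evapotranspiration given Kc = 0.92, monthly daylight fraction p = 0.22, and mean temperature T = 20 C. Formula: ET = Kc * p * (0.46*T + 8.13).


ET = Kc * p * (0.46*T + 8.13)
ET = 0.92 * 0.22 * (0.46*20 + 8.13)
ET = 0.92 * 0.22 * 17.3300

3.5076 mm/day


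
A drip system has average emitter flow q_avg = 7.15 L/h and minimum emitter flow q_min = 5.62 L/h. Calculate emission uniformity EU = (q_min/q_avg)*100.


EU = (q_min/q_avg)*100 = (5.62/7.15)*100 = 78.6014%

78.6014 %


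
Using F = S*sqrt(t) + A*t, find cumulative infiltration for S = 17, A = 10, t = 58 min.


F = S*sqrt(t) + A*t
F = 17*sqrt(58) + 10*58
F = 17*7.615773 + 580

709.4681 mm


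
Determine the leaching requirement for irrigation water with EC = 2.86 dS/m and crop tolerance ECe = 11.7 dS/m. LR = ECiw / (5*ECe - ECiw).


LR = ECiw / (5*ECe - ECiw)
LR = 2.86 / (5*11.7 - 2.86)
LR = 2.86 / 55.6400

0.0514


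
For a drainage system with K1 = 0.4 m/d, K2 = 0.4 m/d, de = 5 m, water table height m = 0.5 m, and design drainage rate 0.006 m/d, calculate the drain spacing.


S^2 = 8*K2*de*m/q + 4*K1*m^2/q
S^2 = 8*0.4*5*0.5/0.006 + 4*0.4*0.5^2/0.006
S = sqrt(1400.0000)

37.4166 m


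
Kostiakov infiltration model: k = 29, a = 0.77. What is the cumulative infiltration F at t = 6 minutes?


F = k * t^a = 29 * 6^0.77
F = 29 * 3.973530

115.2324 mm


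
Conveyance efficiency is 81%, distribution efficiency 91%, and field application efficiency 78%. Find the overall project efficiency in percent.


Ec = 0.81, Eb = 0.91, Ea = 0.78
E = 0.81 * 0.91 * 0.78 * 100 = 57.4938%

57.4938 %


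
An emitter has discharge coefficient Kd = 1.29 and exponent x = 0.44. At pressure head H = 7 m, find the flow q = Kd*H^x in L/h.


q = Kd * H^x = 1.29 * 7^0.44 = 1.29 * 2.354199

3.0369 L/h


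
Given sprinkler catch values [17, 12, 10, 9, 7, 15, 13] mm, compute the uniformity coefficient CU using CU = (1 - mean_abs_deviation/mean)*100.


mean = 11.857143 mm
MAD = 2.734694 mm
CU = (1 - 2.734694/11.857143)*100

76.9363 %


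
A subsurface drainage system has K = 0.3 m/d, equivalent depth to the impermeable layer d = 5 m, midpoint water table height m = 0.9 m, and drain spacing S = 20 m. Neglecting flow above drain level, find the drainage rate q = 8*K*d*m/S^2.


q = 8*K*d*m/S^2
q = 8*0.3*5*0.9/20^2
q = 10.8000 / 400

0.0270 m/d


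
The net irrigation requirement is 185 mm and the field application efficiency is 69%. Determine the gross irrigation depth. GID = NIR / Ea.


Ea = 69% = 0.69
GID = NIR / Ea = 185 / 0.69 = 268.1159 mm

268.1159 mm


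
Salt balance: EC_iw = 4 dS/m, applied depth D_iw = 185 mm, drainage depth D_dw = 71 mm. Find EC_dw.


EC_dw = EC_iw * D_iw / D_dw
EC_dw = 4 * 185 / 71
EC_dw = 740 / 71

10.4225 dS/m


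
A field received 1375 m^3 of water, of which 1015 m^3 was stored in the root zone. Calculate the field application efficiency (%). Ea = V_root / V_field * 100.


Ea = V_root / V_field * 100 = 1015 / 1375 * 100 = 73.8182%

73.8182 %


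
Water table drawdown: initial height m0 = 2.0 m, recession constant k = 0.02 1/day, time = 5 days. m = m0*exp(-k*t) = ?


m = m0 * exp(-k*t)
m = 2.0 * exp(-0.02 * 5)
m = 2.0 * exp(-0.1000)

1.8097 m


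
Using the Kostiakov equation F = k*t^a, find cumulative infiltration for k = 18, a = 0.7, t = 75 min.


F = k * t^a = 18 * 75^0.7
F = 18 * 20.537278

369.6710 mm


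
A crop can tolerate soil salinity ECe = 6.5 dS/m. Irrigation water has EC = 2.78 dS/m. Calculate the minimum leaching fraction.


LR = ECiw / (5*ECe - ECiw)
LR = 2.78 / (5*6.5 - 2.78)
LR = 2.78 / 29.7200

0.0935


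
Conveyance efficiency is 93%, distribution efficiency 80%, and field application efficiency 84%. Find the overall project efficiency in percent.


Ec = 0.93, Eb = 0.8, Ea = 0.84
E = 0.93 * 0.8 * 0.84 * 100 = 62.4960%

62.4960 %


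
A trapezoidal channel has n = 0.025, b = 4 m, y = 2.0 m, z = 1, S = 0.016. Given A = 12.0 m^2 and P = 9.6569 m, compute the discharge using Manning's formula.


R = A/P = 12.0/9.6569 = 1.242635
Q = (1/0.025) * 12.0 * 1.242635^(2/3) * 0.016^0.5

70.1773 m^3/s


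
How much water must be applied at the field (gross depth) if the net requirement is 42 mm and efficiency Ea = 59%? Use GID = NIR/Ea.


Ea = 59% = 0.59
GID = NIR / Ea = 42 / 0.59 = 71.1864 mm

71.1864 mm


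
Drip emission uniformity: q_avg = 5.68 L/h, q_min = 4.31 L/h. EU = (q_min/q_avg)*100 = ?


EU = (q_min/q_avg)*100 = (4.31/5.68)*100 = 75.8803%

75.8803 %


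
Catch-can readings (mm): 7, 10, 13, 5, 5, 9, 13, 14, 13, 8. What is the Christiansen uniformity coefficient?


mean = 9.700000 mm
MAD = 2.900000 mm
CU = (1 - 2.900000/9.700000)*100

70.1031 %


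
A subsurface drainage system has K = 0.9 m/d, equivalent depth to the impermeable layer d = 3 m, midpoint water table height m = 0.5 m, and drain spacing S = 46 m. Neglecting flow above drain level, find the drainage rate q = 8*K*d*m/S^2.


q = 8*K*d*m/S^2
q = 8*0.9*3*0.5/46^2
q = 10.8000 / 2116

0.0051 m/d


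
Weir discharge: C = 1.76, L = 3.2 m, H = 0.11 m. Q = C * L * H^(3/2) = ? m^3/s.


Q = C * L * H^(3/2) = 1.76 * 3.2 * 0.11^1.5 = 1.76 * 3.2 * 0.036483

0.2055 m^3/s


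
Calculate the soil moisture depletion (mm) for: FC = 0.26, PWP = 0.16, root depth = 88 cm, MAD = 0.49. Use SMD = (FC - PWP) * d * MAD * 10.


SMD = (FC - PWP) * d * MAD * 10
SMD = (0.26 - 0.16) * 88 * 0.49 * 10
SMD = 0.1000 * 88 * 0.49 * 10

43.1200 mm


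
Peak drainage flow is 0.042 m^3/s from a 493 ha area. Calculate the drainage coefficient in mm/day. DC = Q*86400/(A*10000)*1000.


DC = Q * 86400 / (A * 10000) * 1000
DC = 0.042 * 86400 / (493 * 10000) * 1000
DC = 3628800.0000 / 4930000

0.7361 mm/day


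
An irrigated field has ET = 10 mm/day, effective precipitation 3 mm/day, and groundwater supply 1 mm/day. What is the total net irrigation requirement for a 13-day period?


Daily deficit = ET - Pe - GW = 10 - 3 - 1 = 6 mm/day
NIR = 6 * 13 = 78 mm

78.0000 mm


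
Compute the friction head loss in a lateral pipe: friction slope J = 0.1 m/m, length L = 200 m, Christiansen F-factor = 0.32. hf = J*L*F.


hf = J * L * F = 0.1 * 200 * 0.32 = 6.4000 m

6.4000 m


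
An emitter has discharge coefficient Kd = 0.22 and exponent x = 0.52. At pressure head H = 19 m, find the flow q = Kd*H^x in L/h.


q = Kd * H^x = 0.22 * 19^0.52 = 0.22 * 4.623298

1.0171 L/h


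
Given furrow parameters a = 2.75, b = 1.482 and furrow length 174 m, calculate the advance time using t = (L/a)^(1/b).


t = (L/a)^(1/b)
t = (174/2.75)^(1/1.482)
t = 63.272727^(1/1.482)

16.4209 min


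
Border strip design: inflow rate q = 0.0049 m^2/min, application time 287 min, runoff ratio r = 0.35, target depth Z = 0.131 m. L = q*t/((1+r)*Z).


L = q*t/((1+r)*Z)
L = 0.0049*287/((1+0.35)*0.131)
L = 1.4063/0.17685

7.9519 m


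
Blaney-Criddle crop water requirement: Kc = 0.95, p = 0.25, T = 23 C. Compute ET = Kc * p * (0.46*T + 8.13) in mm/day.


ET = Kc * p * (0.46*T + 8.13)
ET = 0.95 * 0.25 * (0.46*23 + 8.13)
ET = 0.95 * 0.25 * 18.7100

4.4436 mm/day


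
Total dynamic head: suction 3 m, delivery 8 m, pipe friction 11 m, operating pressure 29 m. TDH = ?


TDH = Hs + Hd + hf + Hp = 3 + 8 + 11 + 29 = 51

51 m


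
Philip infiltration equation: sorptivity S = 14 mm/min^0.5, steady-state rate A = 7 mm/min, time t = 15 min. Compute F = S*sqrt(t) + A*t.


F = S*sqrt(t) + A*t
F = 14*sqrt(15) + 7*15
F = 14*3.872983 + 105

159.2218 mm


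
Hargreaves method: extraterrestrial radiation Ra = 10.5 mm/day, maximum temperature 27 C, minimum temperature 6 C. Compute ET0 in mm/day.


Tmean = (Tmax + Tmin)/2 = (27 + 6)/2 = 16.5
ET0 = 0.0023 * 10.5 * (16.5 + 17.8) * sqrt(27 - 6)
ET0 = 0.0023 * 10.5 * 34.3 * 4.582576

3.7960 mm/day


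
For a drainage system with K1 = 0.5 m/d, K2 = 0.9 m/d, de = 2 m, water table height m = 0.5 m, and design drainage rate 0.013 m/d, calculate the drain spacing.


S^2 = 8*K2*de*m/q + 4*K1*m^2/q
S^2 = 8*0.9*2*0.5/0.013 + 4*0.5*0.5^2/0.013
S = sqrt(592.3077)

24.3374 m


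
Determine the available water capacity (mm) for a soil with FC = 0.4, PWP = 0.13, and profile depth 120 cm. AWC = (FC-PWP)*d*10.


AWC = (FC - PWP) * d * 10
AWC = (0.4 - 0.13) * 120 * 10
AWC = 0.2700 * 120 * 10

324.0000 mm


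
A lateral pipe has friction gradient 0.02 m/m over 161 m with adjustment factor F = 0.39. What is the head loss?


hf = J * L * F = 0.02 * 161 * 0.39 = 1.2558 m

1.2558 m


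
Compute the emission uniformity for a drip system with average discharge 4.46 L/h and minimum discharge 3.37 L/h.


EU = (q_min/q_avg)*100 = (3.37/4.46)*100 = 75.5605%

75.5605 %


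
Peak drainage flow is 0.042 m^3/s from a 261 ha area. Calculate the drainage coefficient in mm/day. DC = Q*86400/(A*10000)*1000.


DC = Q * 86400 / (A * 10000) * 1000
DC = 0.042 * 86400 / (261 * 10000) * 1000
DC = 3628800.0000 / 2610000

1.3903 mm/day


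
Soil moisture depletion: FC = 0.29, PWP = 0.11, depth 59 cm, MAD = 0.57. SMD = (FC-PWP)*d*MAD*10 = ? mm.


SMD = (FC - PWP) * d * MAD * 10
SMD = (0.29 - 0.11) * 59 * 0.57 * 10
SMD = 0.1800 * 59 * 0.57 * 10

60.5340 mm


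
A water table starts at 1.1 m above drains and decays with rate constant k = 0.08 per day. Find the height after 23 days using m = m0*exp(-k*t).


m = m0 * exp(-k*t)
m = 1.1 * exp(-0.08 * 23)
m = 1.1 * exp(-1.8400)

0.1747 m


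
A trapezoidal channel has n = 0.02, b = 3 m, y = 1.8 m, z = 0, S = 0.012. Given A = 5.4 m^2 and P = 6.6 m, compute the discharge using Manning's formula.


R = A/P = 5.4/6.6 = 0.818182
Q = (1/0.02) * 5.4 * 0.818182^(2/3) * 0.012^0.5

25.8734 m^3/s


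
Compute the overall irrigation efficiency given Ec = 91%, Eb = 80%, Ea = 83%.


Ec = 0.91, Eb = 0.8, Ea = 0.83
E = 0.91 * 0.8 * 0.83 * 100 = 60.4240%

60.4240 %


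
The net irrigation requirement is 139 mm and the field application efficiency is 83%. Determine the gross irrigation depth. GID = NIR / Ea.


Ea = 83% = 0.83
GID = NIR / Ea = 139 / 0.83 = 167.4699 mm

167.4699 mm


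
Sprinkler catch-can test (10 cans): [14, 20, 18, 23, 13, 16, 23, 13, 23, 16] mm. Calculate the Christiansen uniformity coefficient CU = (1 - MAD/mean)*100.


mean = 17.900000 mm
MAD = 3.500000 mm
CU = (1 - 3.500000/17.900000)*100

80.4469 %


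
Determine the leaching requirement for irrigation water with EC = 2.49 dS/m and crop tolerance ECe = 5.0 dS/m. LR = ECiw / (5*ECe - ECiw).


LR = ECiw / (5*ECe - ECiw)
LR = 2.49 / (5*5.0 - 2.49)
LR = 2.49 / 22.5100

0.1106


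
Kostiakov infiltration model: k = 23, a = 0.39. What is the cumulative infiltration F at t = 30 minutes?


F = k * t^a = 23 * 30^0.39
F = 23 * 3.767708

86.6573 mm


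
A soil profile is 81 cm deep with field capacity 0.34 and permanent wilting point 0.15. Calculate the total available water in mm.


AWC = (FC - PWP) * d * 10
AWC = (0.34 - 0.15) * 81 * 10
AWC = 0.1900 * 81 * 10

153.9000 mm


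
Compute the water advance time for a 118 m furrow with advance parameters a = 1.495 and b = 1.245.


t = (L/a)^(1/b)
t = (118/1.495)^(1/1.245)
t = 78.929766^(1/1.245)

33.4109 min


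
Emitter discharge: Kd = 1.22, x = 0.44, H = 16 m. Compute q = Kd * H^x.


q = Kd * H^x = 1.22 * 16^0.44 = 1.22 * 3.386981

4.1321 L/h


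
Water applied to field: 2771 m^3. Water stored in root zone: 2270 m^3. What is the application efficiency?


Ea = V_root / V_field * 100 = 2270 / 2771 * 100 = 81.9199%

81.9199 %


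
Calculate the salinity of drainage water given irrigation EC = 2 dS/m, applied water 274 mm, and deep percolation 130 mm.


EC_dw = EC_iw * D_iw / D_dw
EC_dw = 2 * 274 / 130
EC_dw = 548 / 130

4.2154 dS/m


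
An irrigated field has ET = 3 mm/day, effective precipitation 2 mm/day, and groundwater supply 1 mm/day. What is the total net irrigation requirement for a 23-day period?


Daily deficit = ET - Pe - GW = 3 - 2 - 1 = 0 mm/day
NIR = 0 * 23 = 0 mm

0 mm


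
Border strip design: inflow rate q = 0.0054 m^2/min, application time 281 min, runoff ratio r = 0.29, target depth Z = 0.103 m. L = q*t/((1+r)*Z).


L = q*t/((1+r)*Z)
L = 0.0054*281/((1+0.29)*0.103)
L = 1.5174/0.13287

11.4202 m


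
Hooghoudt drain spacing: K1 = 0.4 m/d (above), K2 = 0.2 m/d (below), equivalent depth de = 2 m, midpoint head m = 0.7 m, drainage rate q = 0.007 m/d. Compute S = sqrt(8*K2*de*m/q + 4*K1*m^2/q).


S^2 = 8*K2*de*m/q + 4*K1*m^2/q
S^2 = 8*0.2*2*0.7/0.007 + 4*0.4*0.7^2/0.007
S = sqrt(432.0000)

20.7846 m


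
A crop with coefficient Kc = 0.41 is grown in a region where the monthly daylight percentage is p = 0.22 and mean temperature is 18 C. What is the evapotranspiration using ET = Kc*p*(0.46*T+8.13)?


ET = Kc * p * (0.46*T + 8.13)
ET = 0.41 * 0.22 * (0.46*18 + 8.13)
ET = 0.41 * 0.22 * 16.4100

1.4802 mm/day


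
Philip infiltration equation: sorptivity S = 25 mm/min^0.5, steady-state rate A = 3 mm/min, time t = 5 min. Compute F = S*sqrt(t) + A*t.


F = S*sqrt(t) + A*t
F = 25*sqrt(5) + 3*5
F = 25*2.236068 + 15

70.9017 mm


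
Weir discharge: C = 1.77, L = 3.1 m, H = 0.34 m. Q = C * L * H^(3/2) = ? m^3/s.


Q = C * L * H^(3/2) = 1.77 * 3.1 * 0.34^1.5 = 1.77 * 3.1 * 0.198252

1.0878 m^3/s


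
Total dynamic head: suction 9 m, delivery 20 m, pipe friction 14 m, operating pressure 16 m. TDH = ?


TDH = Hs + Hd + hf + Hp = 9 + 20 + 14 + 16 = 59

59 m


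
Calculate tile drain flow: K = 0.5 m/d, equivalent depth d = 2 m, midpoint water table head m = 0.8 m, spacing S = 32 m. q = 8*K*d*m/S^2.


q = 8*K*d*m/S^2
q = 8*0.5*2*0.8/32^2
q = 6.4000 / 1024

0.0063 m/d


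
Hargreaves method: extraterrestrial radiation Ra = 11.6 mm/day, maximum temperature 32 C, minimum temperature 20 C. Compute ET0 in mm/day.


Tmean = (Tmax + Tmin)/2 = (32 + 20)/2 = 26.0
ET0 = 0.0023 * 11.6 * (26.0 + 17.8) * sqrt(32 - 20)
ET0 = 0.0023 * 11.6 * 43.8 * 3.464102

4.0481 mm/day


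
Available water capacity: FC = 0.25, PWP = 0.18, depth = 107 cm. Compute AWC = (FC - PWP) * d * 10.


AWC = (FC - PWP) * d * 10
AWC = (0.25 - 0.18) * 107 * 10
AWC = 0.0700 * 107 * 10

74.9000 mm


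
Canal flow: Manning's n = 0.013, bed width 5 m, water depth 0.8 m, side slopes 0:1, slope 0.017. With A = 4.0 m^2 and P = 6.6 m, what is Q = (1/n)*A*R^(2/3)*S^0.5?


R = A/P = 4.0/6.6 = 0.606061
Q = (1/0.013) * 4.0 * 0.606061^(2/3) * 0.017^0.5

28.7311 m^3/s


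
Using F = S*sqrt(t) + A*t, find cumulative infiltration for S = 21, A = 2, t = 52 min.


F = S*sqrt(t) + A*t
F = 21*sqrt(52) + 2*52
F = 21*7.211103 + 104

255.4332 mm


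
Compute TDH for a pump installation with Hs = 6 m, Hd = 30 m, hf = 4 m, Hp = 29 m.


TDH = Hs + Hd + hf + Hp = 6 + 30 + 4 + 29 = 69

69 m


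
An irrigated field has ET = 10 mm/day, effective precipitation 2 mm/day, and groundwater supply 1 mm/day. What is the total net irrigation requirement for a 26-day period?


Daily deficit = ET - Pe - GW = 10 - 2 - 1 = 7 mm/day
NIR = 7 * 26 = 182 mm

182.0000 mm


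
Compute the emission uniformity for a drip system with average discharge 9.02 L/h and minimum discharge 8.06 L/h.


EU = (q_min/q_avg)*100 = (8.06/9.02)*100 = 89.3570%

89.3570 %


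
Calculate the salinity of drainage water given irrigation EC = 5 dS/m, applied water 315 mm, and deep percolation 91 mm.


EC_dw = EC_iw * D_iw / D_dw
EC_dw = 5 * 315 / 91
EC_dw = 1575 / 91

17.3077 dS/m


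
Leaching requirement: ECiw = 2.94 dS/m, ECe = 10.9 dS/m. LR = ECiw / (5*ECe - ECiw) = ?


LR = ECiw / (5*ECe - ECiw)
LR = 2.94 / (5*10.9 - 2.94)
LR = 2.94 / 51.5600

0.0570


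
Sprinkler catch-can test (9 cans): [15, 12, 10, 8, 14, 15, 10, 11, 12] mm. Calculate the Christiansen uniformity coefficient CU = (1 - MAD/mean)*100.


mean = 11.888889 mm
MAD = 1.901235 mm
CU = (1 - 1.901235/11.888889)*100

84.0083 %


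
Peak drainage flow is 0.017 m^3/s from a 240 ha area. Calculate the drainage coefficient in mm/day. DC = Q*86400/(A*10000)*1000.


DC = Q * 86400 / (A * 10000) * 1000
DC = 0.017 * 86400 / (240 * 10000) * 1000
DC = 1468800.0000 / 2400000

0.6120 mm/day


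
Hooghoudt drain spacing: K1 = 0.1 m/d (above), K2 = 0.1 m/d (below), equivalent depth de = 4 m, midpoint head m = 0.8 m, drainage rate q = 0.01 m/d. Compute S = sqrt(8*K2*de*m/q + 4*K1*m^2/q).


S^2 = 8*K2*de*m/q + 4*K1*m^2/q
S^2 = 8*0.1*4*0.8/0.01 + 4*0.1*0.8^2/0.01
S = sqrt(281.6000)

16.7809 m


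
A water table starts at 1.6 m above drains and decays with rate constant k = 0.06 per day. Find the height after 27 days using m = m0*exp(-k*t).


m = m0 * exp(-k*t)
m = 1.6 * exp(-0.06 * 27)
m = 1.6 * exp(-1.6200)

0.3166 m


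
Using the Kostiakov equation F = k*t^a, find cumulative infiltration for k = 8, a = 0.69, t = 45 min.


F = k * t^a = 8 * 45^0.69
F = 8 * 13.826639

110.6131 mm


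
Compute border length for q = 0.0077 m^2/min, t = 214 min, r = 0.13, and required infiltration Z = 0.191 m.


L = q*t/((1+r)*Z)
L = 0.0077*214/((1+0.13)*0.191)
L = 1.6478/0.21583

7.6347 m


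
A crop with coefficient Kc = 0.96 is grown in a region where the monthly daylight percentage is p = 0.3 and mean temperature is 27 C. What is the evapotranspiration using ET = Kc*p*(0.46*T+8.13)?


ET = Kc * p * (0.46*T + 8.13)
ET = 0.96 * 0.3 * (0.46*27 + 8.13)
ET = 0.96 * 0.3 * 20.5500

5.9184 mm/day


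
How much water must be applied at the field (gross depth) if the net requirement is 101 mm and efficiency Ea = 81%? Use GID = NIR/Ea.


Ea = 81% = 0.81
GID = NIR / Ea = 101 / 0.81 = 124.6914 mm

124.6914 mm


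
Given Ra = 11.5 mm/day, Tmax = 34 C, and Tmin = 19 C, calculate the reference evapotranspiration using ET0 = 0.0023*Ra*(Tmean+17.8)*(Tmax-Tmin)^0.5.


Tmean = (Tmax + Tmin)/2 = (34 + 19)/2 = 26.5
ET0 = 0.0023 * 11.5 * (26.5 + 17.8) * sqrt(34 - 19)
ET0 = 0.0023 * 11.5 * 44.3 * 3.872983

4.5381 mm/day


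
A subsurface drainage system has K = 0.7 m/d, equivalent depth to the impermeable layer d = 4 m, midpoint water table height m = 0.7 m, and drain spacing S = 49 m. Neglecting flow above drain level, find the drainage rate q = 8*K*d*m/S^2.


q = 8*K*d*m/S^2
q = 8*0.7*4*0.7/49^2
q = 15.6800 / 2401

0.0065 m/d


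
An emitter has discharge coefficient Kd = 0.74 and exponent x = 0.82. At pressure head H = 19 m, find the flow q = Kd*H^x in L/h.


q = Kd * H^x = 0.74 * 19^0.82 = 0.74 * 11.183505

8.2758 L/h


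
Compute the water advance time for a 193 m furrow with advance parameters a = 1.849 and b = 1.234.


t = (L/a)^(1/b)
t = (193/1.849)^(1/1.234)
t = 104.380746^(1/1.234)

43.2350 min


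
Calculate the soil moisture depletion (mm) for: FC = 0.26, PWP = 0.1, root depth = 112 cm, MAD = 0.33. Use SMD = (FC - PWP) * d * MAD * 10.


SMD = (FC - PWP) * d * MAD * 10
SMD = (0.26 - 0.1) * 112 * 0.33 * 10
SMD = 0.1600 * 112 * 0.33 * 10

59.1360 mm


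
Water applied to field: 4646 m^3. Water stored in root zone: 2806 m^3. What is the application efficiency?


Ea = V_root / V_field * 100 = 2806 / 4646 * 100 = 60.3960%

60.3960 %


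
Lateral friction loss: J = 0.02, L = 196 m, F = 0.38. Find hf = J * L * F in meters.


hf = J * L * F = 0.02 * 196 * 0.38 = 1.4896 m

1.4896 m


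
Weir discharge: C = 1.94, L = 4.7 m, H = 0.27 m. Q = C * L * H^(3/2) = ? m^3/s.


Q = C * L * H^(3/2) = 1.94 * 4.7 * 0.27^1.5 = 1.94 * 4.7 * 0.140296

1.2792 m^3/s


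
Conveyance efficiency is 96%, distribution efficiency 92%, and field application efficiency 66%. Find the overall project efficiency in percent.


Ec = 0.96, Eb = 0.92, Ea = 0.66
E = 0.96 * 0.92 * 0.66 * 100 = 58.2912%

58.2912 %


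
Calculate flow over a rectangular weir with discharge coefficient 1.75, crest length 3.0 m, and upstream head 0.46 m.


Q = C * L * H^(3/2) = 1.75 * 3.0 * 0.46^1.5 = 1.75 * 3.0 * 0.311987

1.6379 m^3/s


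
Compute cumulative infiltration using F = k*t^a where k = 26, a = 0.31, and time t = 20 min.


F = k * t^a = 26 * 20^0.31
F = 26 * 2.531158

65.8101 mm


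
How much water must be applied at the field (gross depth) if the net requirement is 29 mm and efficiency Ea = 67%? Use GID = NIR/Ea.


Ea = 67% = 0.67
GID = NIR / Ea = 29 / 0.67 = 43.2836 mm

43.2836 mm


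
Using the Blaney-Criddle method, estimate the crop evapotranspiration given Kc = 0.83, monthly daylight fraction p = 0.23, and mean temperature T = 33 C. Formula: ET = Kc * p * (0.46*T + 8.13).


ET = Kc * p * (0.46*T + 8.13)
ET = 0.83 * 0.23 * (0.46*33 + 8.13)
ET = 0.83 * 0.23 * 23.3100

4.4499 mm/day


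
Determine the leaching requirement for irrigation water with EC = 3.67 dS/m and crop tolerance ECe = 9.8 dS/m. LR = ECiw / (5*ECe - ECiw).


LR = ECiw / (5*ECe - ECiw)
LR = 3.67 / (5*9.8 - 3.67)
LR = 3.67 / 45.3300

0.0810
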